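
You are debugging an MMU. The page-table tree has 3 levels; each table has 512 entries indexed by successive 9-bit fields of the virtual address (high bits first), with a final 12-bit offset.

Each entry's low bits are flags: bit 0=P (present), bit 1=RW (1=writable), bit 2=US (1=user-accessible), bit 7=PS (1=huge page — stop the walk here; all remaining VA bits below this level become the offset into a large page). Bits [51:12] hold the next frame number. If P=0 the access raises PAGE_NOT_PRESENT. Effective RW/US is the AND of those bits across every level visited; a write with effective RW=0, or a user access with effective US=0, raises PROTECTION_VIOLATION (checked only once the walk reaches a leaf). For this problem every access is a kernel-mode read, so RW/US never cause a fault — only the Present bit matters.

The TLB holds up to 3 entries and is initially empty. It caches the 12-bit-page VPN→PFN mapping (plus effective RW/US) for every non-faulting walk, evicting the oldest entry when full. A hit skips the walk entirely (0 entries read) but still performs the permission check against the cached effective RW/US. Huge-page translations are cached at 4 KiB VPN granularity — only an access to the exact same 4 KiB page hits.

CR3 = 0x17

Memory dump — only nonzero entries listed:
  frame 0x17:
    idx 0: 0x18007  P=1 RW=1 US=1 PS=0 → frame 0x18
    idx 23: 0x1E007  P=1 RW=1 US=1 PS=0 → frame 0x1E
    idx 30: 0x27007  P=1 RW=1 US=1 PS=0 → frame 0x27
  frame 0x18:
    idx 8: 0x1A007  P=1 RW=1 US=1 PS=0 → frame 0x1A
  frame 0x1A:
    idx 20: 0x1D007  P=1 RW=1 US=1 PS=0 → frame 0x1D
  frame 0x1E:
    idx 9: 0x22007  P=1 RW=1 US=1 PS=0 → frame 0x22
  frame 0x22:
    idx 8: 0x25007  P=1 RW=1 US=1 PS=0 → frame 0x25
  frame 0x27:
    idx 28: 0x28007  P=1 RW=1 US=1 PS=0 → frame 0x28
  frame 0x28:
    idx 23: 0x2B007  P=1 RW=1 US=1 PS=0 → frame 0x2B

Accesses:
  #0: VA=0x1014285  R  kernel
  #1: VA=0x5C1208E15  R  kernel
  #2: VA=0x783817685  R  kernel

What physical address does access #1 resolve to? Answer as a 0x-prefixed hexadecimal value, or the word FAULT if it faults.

Per-access translation:
#0 VA=0x1014285 (r,kernel):
  [0] read 0x17 idx=0: raw=0x18007 flags P=1 W=1 U=1 S=0
  [1] read 0x18 idx=8: raw=0x1A007 flags P=1 W=1 U=1 S=0
  [2] read 0x1A idx=20: raw=0x1D007 flags P=1 W=1 U=1 S=0
  ⇒ phys 0x1D285  [3 reads]
#1 VA=0x5C1208E15 (r,kernel):
  [0] read 0x17 idx=23: raw=0x1E007 flags P=1 W=1 U=1 S=0
  [1] read 0x1E idx=9: raw=0x22007 flags P=1 W=1 U=1 S=0
  [2] read 0x22 idx=8: raw=0x25007 flags P=1 W=1 U=1 S=0
  ⇒ phys 0x25E15  [3 reads]
#2 VA=0x783817685 (r,kernel):
  [0] read 0x17 idx=30: raw=0x27007 flags P=1 W=1 U=1 S=0
  [1] read 0x27 idx=28: raw=0x28007 flags P=1 W=1 U=1 S=0
  [2] read 0x28 idx=23: raw=0x2B007 flags P=1 W=1 U=1 S=0
  ⇒ phys 0x2B685  [3 reads]

Access #1 PA: 0x25E15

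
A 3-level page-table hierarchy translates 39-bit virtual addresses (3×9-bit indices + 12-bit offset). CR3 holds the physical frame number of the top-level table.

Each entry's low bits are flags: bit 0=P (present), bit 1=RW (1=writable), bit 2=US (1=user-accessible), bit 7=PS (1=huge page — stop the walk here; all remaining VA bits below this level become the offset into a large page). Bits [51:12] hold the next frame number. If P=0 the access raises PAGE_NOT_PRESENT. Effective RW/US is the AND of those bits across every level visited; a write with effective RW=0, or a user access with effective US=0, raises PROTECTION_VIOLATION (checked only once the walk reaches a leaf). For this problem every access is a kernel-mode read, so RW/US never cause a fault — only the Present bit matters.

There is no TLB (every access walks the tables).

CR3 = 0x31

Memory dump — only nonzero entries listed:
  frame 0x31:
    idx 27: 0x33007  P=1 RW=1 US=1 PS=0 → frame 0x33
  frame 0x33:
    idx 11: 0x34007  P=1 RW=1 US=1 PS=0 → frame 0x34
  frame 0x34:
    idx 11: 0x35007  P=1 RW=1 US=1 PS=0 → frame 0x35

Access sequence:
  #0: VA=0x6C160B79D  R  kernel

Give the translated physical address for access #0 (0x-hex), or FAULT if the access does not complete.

Walk each access:
#0 VA=0x6C160B79D (r,kernel):
  lvl0: tbl 0x31, slot 27 ⇒ 0x33007 (P1/RW1/US1/PS0)
  lvl1: tbl 0x33, slot 11 ⇒ 0x34007 (P1/RW1/US1/PS0)
  lvl2: tbl 0x34, slot 11 ⇒ 0x35007 (P1/RW1/US1/PS0)
  ✓ 0x3579D  — 3 lookups

Access #0 PA: 0x3579D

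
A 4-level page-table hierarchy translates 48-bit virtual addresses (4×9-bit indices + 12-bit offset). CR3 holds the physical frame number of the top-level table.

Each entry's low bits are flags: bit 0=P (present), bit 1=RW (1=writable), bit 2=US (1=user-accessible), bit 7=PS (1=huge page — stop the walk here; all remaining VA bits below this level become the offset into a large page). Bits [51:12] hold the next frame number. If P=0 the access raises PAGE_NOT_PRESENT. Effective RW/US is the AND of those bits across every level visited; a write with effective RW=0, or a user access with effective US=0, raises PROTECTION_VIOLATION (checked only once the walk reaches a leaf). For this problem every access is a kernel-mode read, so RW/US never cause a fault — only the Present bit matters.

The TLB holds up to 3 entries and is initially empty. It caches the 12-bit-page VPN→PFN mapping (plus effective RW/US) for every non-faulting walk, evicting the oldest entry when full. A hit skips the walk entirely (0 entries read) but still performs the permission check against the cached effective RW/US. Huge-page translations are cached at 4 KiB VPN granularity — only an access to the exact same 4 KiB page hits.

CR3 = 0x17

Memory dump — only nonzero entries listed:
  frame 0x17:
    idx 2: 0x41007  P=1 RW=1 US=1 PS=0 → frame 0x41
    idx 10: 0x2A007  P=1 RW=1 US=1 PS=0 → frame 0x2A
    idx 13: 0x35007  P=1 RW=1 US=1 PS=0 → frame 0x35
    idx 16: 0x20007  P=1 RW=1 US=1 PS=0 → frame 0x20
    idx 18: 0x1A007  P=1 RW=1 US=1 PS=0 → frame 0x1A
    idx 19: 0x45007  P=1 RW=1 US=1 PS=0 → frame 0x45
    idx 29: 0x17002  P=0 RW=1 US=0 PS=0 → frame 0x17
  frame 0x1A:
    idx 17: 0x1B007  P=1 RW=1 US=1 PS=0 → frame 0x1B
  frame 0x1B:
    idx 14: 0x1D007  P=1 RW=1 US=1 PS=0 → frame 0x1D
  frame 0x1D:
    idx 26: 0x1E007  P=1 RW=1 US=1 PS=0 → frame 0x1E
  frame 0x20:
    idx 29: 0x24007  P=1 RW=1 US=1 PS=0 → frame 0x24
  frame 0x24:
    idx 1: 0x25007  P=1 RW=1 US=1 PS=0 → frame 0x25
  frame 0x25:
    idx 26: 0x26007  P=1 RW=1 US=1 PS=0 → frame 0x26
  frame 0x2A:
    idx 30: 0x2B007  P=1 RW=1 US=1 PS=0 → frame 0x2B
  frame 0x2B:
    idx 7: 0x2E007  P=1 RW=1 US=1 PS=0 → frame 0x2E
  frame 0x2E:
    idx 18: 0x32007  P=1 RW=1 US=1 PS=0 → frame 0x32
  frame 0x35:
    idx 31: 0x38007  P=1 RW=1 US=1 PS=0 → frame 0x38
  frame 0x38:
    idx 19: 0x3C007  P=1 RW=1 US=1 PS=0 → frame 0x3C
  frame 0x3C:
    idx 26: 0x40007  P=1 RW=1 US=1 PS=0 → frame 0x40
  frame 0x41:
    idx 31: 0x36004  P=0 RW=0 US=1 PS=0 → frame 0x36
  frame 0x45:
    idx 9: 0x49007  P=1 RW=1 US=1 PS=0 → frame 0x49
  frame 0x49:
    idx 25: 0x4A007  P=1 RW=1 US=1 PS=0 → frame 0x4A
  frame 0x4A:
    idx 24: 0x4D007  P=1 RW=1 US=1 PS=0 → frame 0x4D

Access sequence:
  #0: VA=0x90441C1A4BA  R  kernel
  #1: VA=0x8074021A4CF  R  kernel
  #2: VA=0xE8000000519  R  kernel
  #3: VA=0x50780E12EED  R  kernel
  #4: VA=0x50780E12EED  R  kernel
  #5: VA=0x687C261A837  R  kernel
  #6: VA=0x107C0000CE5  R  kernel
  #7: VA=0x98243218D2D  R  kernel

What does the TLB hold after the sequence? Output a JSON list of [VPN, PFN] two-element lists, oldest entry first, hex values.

Walk each access:
#0 VA=0x90441C1A4BA (r,kernel):
  lvl0: tbl 0x17, slot 18 ⇒ 0x1A007 (P1/RW1/US1/PS0)
  lvl1: tbl 0x1A, slot 17 ⇒ 0x1B007 (P1/RW1/US1/PS0)
  lvl2: tbl 0x1B, slot 14 ⇒ 0x1D007 (P1/RW1/US1/PS0)
  lvl3: tbl 0x1D, slot 26 ⇒ 0x1E007 (P1/RW1/US1/PS0)
  ✓ 0x1E4BA  — 4 lookups
#1 VA=0x8074021A4CF (r,kernel):
  lvl0: tbl 0x17, slot 16 ⇒ 0x20007 (P1/RW1/US1/PS0)
  lvl1: tbl 0x20, slot 29 ⇒ 0x24007 (P1/RW1/US1/PS0)
  lvl2: tbl 0x24, slot 1 ⇒ 0x25007 (P1/RW1/US1/PS0)
  lvl3: tbl 0x25, slot 26 ⇒ 0x26007 (P1/RW1/US1/PS0)
  ✓ 0x264CF  — 4 lookups
#2 VA=0xE8000000519 (r,kernel):
  lvl0: tbl 0x17, slot 29 ⇒ 0x17002 (P0/RW1/US0/PS0)
  ✗ PAGE_NOT_PRESENT  [1 reads]
#3 VA=0x50780E12EED (r,kernel):
  lvl0: tbl 0x17, slot 10 ⇒ 0x2A007 (P1/RW1/US1/PS0)
  lvl1: tbl 0x2A, slot 30 ⇒ 0x2B007 (P1/RW1/US1/PS0)
  lvl2: tbl 0x2B, slot 7 ⇒ 0x2E007 (P1/RW1/US1/PS0)
  lvl3: tbl 0x2E, slot 18 ⇒ 0x32007 (P1/RW1/US1/PS0)
  ✓ 0x32EED  — 4 lookups
#4 VA=0x50780E12EED (r,kernel):
  TLB hit vpn=0x50780E12 → PA=0x32EED
#5 VA=0x687C261A837 (r,kernel):
  lvl0: tbl 0x17, slot 13 ⇒ 0x35007 (P1/RW1/US1/PS0)
  lvl1: tbl 0x35, slot 31 ⇒ 0x38007 (P1/RW1/US1/PS0)
  lvl2: tbl 0x38, slot 19 ⇒ 0x3C007 (P1/RW1/US1/PS0)
  lvl3: tbl 0x3C, slot 26 ⇒ 0x40007 (P1/RW1/US1/PS0)
  ✓ 0x40837  — 4 lookups
#6 VA=0x107C0000CE5 (r,kernel):
  lvl0: tbl 0x17, slot 2 ⇒ 0x41007 (P1/RW1/US1/PS0)
  lvl1: tbl 0x41, slot 31 ⇒ 0x36004 (P0/RW0/US1/PS0)
  ✗ PAGE_NOT_PRESENT  [2 reads]
#7 VA=0x98243218D2D (r,kernel):
  lvl0: tbl 0x17, slot 19 ⇒ 0x45007 (P1/RW1/US1/PS0)
  lvl1: tbl 0x45, slot 9 ⇒ 0x49007 (P1/RW1/US1/PS0)
  lvl2: tbl 0x49, slot 25 ⇒ 0x4A007 (P1/RW1/US1/PS0)
  lvl3: tbl 0x4A, slot 24 ⇒ 0x4D007 (P1/RW1/US1/PS0)
  ✓ 0x4DD2D  — 4 lookups

TLB: [["0x50780E12", "0x32"], ["0x687C261A", "0x40"], ["0x98243218", "0x4D"]]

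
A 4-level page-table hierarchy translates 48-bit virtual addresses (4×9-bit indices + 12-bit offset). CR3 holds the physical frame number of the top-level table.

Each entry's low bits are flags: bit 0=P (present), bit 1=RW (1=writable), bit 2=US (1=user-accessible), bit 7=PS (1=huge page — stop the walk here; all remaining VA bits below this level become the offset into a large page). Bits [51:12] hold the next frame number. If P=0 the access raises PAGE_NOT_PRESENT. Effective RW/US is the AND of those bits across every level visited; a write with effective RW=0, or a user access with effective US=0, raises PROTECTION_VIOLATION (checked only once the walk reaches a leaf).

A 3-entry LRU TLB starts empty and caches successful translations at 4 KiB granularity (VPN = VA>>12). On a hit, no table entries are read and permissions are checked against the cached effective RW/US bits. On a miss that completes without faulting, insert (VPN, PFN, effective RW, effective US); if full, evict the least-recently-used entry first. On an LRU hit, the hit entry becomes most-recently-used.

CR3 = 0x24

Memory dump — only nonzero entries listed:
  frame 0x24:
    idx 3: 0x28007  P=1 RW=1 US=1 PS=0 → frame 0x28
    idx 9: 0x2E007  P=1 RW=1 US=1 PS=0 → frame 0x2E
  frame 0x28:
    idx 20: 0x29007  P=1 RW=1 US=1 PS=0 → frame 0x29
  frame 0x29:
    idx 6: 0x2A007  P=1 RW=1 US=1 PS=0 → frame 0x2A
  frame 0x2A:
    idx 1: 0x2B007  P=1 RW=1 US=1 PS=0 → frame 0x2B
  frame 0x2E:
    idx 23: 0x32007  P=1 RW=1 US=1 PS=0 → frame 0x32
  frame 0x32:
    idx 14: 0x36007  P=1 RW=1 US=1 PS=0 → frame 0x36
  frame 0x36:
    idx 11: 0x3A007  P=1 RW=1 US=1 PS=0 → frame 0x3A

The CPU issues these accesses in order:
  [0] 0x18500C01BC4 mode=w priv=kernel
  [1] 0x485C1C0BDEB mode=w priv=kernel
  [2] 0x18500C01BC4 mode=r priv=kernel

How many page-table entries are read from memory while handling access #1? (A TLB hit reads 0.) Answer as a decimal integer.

Per-access translation:
#0 VA=0x18500C01BC4 (w,kernel):
  [0] read 0x24 idx=3: raw=0x28007 flags P=1 W=1 U=1 S=0
  [1] read 0x28 idx=20: raw=0x29007 flags P=1 W=1 U=1 S=0
  [2] read 0x29 idx=6: raw=0x2A007 flags P=1 W=1 U=1 S=0
  [3] read 0x2A idx=1: raw=0x2B007 flags P=1 W=1 U=1 S=0
  ⇒ phys 0x2BBC4  [4 reads]
#1 VA=0x485C1C0BDEB (w,kernel):
  [0] read 0x24 idx=9: raw=0x2E007 flags P=1 W=1 U=1 S=0
  [1] read 0x2E idx=23: raw=0x32007 flags P=1 W=1 U=1 S=0
  [2] read 0x32 idx=14: raw=0x36007 flags P=1 W=1 U=1 S=0
  [3] read 0x36 idx=11: raw=0x3A007 flags P=1 W=1 U=1 S=0
  ⇒ phys 0x3ADEB  [4 reads]
#2 VA=0x18500C01BC4 (r,kernel):
  TLB hit vpn=0x18500C01 → PA=0x2BBC4

Entries read for #1: 4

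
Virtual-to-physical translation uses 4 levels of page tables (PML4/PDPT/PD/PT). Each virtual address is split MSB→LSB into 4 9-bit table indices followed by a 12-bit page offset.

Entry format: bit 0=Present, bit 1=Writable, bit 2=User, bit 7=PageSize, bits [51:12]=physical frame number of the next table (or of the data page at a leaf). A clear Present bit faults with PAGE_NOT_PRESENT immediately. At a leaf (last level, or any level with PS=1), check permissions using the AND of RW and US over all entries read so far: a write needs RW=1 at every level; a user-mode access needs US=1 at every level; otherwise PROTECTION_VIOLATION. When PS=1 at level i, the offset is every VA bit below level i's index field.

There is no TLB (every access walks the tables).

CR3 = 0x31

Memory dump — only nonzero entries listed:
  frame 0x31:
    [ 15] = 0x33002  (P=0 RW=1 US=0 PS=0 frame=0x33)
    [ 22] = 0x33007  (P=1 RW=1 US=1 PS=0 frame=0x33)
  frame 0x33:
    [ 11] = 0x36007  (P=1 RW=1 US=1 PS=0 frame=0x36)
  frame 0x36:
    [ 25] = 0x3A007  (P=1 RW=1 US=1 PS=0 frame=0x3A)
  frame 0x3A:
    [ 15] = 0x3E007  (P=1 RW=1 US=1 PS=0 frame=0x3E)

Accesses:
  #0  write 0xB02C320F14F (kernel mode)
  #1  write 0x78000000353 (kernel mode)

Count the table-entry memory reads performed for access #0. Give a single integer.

Trace:
#0 VA=0xB02C320F14F (w,kernel):
  L0: frame=0x31 idx=22 entry=0x33007 [P=1 RW=1 US=1 PS=0]
  L1: frame=0x33 idx=11 entry=0x36007 [P=1 RW=1 US=1 PS=0]
  L2: frame=0x36 idx=25 entry=0x3A007 [P=1 RW=1 US=1 PS=0]
  L3: frame=0x3A idx=15 entry=0x3E007 [P=1 RW=1 US=1 PS=0]
  → PA=0x3E14F  (4 entries read)
#1 VA=0x78000000353 (w,kernel):
  L0: frame=0x31 idx=15 entry=0x33002 [P=0 RW=1 US=0 PS=0]
  ✗ PAGE_NOT_PRESENT  [1 reads]

Entries read for #0: 4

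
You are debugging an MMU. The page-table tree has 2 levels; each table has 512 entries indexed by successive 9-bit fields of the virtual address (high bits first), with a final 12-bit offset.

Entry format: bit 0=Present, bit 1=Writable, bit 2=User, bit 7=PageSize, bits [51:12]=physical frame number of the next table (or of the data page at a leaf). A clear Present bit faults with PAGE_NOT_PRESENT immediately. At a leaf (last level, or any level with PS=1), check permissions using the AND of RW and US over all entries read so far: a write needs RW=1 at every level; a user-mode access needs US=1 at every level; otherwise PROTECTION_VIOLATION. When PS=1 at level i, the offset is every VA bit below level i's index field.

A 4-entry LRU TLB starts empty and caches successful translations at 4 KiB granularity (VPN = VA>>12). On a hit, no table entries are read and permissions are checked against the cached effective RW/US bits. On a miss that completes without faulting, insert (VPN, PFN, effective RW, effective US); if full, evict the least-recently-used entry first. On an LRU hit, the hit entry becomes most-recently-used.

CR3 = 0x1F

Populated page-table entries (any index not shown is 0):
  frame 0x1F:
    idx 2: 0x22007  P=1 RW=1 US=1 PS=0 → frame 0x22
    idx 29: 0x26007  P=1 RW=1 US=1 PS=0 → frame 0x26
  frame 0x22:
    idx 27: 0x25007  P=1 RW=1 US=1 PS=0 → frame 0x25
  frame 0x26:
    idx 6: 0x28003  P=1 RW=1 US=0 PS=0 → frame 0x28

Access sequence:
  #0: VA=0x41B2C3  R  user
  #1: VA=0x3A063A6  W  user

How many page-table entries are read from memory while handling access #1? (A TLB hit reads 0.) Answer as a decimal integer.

Per-access translation:
#0 VA=0x41B2C3 (r,user):
  L0: frame=0x1F idx=2 entry=0x22007 [P=1 RW=1 US=1 PS=0]
  L1: frame=0x22 idx=27 entry=0x25007 [P=1 RW=1 US=1 PS=0]
  → PA=0x252C3  (2 entries read)
#1 VA=0x3A063A6 (w,user):
  L0: frame=0x1F idx=29 entry=0x26007 [P=1 RW=1 US=1 PS=0]
  L1: frame=0x26 idx=6 entry=0x28003 [P=1 RW=1 US=0 PS=0]
  ✗ PROTECTION_VIOLATION  [2 reads]

Entries read for #1: 2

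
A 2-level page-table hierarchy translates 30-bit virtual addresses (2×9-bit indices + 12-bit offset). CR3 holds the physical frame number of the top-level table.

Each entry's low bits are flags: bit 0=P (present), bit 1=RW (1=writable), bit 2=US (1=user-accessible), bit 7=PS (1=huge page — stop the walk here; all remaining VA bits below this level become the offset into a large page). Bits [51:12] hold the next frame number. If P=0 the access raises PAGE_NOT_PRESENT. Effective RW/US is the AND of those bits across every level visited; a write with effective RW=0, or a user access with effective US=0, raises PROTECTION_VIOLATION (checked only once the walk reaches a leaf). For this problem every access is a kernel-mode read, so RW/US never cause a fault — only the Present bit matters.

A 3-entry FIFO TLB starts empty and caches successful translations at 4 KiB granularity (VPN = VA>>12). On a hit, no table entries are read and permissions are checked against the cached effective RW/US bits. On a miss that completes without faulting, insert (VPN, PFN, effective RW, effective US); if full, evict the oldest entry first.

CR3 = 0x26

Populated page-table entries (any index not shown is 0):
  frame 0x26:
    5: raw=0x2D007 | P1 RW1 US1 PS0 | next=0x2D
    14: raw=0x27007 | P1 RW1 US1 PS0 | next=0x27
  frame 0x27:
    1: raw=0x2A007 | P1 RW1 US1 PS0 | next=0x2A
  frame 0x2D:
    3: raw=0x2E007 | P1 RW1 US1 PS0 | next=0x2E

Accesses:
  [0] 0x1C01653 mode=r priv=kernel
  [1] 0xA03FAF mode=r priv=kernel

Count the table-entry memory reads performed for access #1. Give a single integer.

Per-access translation:
#0 VA=0x1C01653 (r,kernel):
  lvl0: tbl 0x26, slot 14 ⇒ 0x27007 (P1/RW1/US1/PS0)
  lvl1: tbl 0x27, slot 1 ⇒ 0x2A007 (P1/RW1/US1/PS0)
  ⇒ phys 0x2A653  [2 reads]
#1 VA=0xA03FAF (r,kernel):
  lvl0: tbl 0x26, slot 5 ⇒ 0x2D007 (P1/RW1/US1/PS0)
  lvl1: tbl 0x2D, slot 3 ⇒ 0x2E007 (P1/RW1/US1/PS0)
  ⇒ phys 0x2EFAF  [2 reads]

Entries read for #1: 2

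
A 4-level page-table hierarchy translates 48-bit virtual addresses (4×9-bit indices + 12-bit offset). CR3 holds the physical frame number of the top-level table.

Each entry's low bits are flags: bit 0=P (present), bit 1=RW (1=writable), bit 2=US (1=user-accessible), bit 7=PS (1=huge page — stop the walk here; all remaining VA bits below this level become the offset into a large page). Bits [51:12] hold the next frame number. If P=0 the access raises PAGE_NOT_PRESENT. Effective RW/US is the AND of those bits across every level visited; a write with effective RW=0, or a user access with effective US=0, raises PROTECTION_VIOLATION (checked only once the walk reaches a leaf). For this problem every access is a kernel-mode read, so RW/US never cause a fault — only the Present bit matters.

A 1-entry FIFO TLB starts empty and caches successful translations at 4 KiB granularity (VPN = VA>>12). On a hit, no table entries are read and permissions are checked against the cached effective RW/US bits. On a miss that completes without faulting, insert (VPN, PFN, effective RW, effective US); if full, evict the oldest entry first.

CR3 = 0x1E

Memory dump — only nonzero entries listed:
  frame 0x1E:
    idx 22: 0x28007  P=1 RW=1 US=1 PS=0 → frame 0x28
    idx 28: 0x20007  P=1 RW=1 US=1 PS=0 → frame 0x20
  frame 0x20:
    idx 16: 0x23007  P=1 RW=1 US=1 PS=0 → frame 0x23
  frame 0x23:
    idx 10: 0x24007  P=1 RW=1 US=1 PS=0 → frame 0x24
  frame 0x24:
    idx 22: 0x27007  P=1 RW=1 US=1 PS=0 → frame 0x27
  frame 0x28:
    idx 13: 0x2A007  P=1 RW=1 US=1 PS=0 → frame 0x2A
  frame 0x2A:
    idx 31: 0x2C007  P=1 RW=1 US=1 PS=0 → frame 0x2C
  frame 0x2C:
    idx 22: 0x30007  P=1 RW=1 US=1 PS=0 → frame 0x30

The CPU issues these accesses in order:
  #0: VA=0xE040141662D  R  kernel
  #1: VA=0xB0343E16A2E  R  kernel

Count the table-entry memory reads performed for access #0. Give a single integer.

Trace:
#0 VA=0xE040141662D (r,kernel):
  L0: frame=0x1E idx=28 entry=0x20007 [P=1 RW=1 US=1 PS=0]
  L1: frame=0x20 idx=16 entry=0x23007 [P=1 RW=1 US=1 PS=0]
  L2: frame=0x23 idx=10 entry=0x24007 [P=1 RW=1 US=1 PS=0]
  L3: frame=0x24 idx=22 entry=0x27007 [P=1 RW=1 US=1 PS=0]
  → PA=0x2762D  (4 entries read)
#1 VA=0xB0343E16A2E (r,kernel):
  L0: frame=0x1E idx=22 entry=0x28007 [P=1 RW=1 US=1 PS=0]
  L1: frame=0x28 idx=13 entry=0x2A007 [P=1 RW=1 US=1 PS=0]
  L2: frame=0x2A idx=31 entry=0x2C007 [P=1 RW=1 US=1 PS=0]
  L3: frame=0x2C idx=22 entry=0x30007 [P=1 RW=1 US=1 PS=0]
  → PA=0x30A2E  (4 entries read)

Entries read for #0: 4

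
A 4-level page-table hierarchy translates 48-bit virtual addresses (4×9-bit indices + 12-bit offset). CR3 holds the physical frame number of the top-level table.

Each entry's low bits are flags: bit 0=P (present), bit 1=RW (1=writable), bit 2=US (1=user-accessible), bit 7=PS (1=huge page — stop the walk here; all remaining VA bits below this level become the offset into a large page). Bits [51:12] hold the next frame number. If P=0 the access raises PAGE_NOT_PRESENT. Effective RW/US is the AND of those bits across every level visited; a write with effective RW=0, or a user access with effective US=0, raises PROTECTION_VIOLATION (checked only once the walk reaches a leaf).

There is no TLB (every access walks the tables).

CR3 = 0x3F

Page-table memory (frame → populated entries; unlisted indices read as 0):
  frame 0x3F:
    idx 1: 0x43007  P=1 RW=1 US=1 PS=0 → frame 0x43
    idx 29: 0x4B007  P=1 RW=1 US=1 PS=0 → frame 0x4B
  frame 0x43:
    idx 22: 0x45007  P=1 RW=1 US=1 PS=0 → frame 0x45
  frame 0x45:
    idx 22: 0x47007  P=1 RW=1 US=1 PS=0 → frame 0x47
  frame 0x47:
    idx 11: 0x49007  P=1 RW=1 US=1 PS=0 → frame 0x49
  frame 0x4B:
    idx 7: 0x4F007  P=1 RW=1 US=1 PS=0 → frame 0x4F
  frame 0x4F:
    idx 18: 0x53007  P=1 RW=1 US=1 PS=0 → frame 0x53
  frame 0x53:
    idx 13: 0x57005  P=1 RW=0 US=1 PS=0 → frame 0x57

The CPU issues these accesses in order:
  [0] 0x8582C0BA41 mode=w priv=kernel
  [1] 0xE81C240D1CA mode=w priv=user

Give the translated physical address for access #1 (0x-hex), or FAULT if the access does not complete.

Trace:
#0 VA=0x8582C0BA41 (w,kernel):
  [0] read 0x3F idx=1: raw=0x43007 flags P=1 W=1 U=1 S=0
  [1] read 0x43 idx=22: raw=0x45007 flags P=1 W=1 U=1 S=0
  [2] read 0x45 idx=22: raw=0x47007 flags P=1 W=1 U=1 S=0
  [3] read 0x47 idx=11: raw=0x49007 flags P=1 W=1 U=1 S=0
  ✓ 0x49A41  — 4 lookups
#1 VA=0xE81C240D1CA (w,user):
  [0] read 0x3F idx=29: raw=0x4B007 flags P=1 W=1 U=1 S=0
  [1] read 0x4B idx=7: raw=0x4F007 flags P=1 W=1 U=1 S=0
  [2] read 0x4F idx=18: raw=0x53007 flags P=1 W=1 U=1 S=0
  [3] read 0x53 idx=13: raw=0x57005 flags P=1 W=0 U=1 S=0
  ⇒ fault: PROTECTION_VIOLATION  — 4 lookups

Access #1 PA: FAULT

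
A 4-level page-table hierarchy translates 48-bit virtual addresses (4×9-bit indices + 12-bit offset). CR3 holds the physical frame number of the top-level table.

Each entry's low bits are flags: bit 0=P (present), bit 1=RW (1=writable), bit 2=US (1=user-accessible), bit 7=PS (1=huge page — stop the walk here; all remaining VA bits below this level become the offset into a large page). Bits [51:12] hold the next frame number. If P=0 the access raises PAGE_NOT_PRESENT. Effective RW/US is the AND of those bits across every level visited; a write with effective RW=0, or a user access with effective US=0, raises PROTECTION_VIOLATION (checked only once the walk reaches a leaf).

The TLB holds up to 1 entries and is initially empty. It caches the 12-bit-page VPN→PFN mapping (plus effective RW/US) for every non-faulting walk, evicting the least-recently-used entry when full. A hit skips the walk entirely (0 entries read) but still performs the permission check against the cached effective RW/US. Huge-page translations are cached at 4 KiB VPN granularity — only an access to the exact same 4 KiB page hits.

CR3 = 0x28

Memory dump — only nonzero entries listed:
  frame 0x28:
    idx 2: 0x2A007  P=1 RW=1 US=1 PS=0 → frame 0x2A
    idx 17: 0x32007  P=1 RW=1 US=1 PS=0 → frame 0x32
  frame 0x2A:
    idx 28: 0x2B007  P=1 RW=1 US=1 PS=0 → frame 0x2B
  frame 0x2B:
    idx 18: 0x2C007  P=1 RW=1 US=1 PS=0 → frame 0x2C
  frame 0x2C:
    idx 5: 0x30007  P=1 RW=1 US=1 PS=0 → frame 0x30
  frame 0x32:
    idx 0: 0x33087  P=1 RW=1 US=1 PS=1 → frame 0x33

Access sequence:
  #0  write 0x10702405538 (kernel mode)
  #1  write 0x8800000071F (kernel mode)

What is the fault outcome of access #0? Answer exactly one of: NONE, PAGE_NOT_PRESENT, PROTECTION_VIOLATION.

Trace:
#0 VA=0x10702405538 (w,kernel):
  L0: frame=0x28 idx=2 entry=0x2A007 [P=1 RW=1 US=1 PS=0]
  L1: frame=0x2A idx=28 entry=0x2B007 [P=1 RW=1 US=1 PS=0]
  L2: frame=0x2B idx=18 entry=0x2C007 [P=1 RW=1 US=1 PS=0]
  L3: frame=0x2C idx=5 entry=0x30007 [P=1 RW=1 US=1 PS=0]
  ✓ 0x30538  — 4 lookups
#1 VA=0x8800000071F (w,kernel):
  L0: frame=0x28 idx=17 entry=0x32007 [P=1 RW=1 US=1 PS=0]
  L1: frame=0x32 idx=0 entry=0x33087 [P=1 RW=1 US=1 PS=1]
  ✓ 0x3371F (huge @L1)  — 2 lookups

Access #0 fault: NONE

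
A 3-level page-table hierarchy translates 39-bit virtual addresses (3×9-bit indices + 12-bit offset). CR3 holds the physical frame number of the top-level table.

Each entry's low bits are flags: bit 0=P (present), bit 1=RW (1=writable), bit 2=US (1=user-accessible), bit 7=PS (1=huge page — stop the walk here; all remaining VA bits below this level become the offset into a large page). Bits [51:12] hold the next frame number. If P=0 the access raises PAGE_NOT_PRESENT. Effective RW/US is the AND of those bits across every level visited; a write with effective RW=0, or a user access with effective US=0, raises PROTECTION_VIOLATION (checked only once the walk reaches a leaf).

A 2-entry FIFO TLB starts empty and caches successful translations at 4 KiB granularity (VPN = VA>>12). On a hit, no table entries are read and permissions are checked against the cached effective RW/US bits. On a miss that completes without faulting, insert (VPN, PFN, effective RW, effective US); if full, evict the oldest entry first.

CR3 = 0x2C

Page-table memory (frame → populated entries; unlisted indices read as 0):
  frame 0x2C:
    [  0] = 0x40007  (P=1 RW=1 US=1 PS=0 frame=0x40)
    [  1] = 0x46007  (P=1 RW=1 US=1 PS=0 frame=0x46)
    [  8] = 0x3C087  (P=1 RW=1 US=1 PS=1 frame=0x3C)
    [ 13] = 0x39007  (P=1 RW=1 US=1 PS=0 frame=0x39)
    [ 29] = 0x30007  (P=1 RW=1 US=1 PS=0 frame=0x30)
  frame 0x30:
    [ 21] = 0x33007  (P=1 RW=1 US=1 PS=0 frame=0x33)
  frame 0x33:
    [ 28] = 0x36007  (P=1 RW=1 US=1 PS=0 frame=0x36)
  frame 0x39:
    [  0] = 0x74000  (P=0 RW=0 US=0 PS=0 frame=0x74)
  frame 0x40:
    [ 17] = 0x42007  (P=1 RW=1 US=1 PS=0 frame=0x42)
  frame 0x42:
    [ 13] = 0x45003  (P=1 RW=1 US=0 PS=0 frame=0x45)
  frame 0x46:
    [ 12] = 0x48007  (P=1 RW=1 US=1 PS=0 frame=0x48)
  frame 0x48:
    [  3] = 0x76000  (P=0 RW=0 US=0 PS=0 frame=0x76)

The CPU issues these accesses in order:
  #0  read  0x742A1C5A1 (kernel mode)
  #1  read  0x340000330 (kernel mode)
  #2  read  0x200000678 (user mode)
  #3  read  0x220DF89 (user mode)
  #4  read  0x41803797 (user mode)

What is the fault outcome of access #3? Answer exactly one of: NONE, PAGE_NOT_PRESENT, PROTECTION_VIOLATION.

Per-access translation:
#0 VA=0x742A1C5A1 (r,kernel):
  L0 @0x2C[29] → 0x30007  P=1,RW=1,US=1,PS=0
  L1 @0x30[21] → 0x33007  P=1,RW=1,US=1,PS=0
  L2 @0x33[28] → 0x36007  P=1,RW=1,US=1,PS=0
  ✓ 0x365A1  — 3 lookups
#1 VA=0x340000330 (r,kernel):
  L0 @0x2C[13] → 0x39007  P=1,RW=1,US=1,PS=0
  L1 @0x39[0] → 0x74000  P=0,RW=0,US=0,PS=0
  ✗ PAGE_NOT_PRESENT  [2 reads]
#2 VA=0x200000678 (r,user):
  L0 @0x2C[8] → 0x3C087  P=1,RW=1,US=1,PS=1
  ✓ 0x3C678 (huge @L0)  — 1 lookups
#3 VA=0x220DF89 (r,user):
  L0 @0x2C[0] → 0x40007  P=1,RW=1,US=1,PS=0
  L1 @0x40[17] → 0x42007  P=1,RW=1,US=1,PS=0
  L2 @0x42[13] → 0x45003  P=1,RW=1,US=0,PS=0
  ✗ PROTECTION_VIOLATION  [3 reads]
#4 VA=0x41803797 (r,user):
  L0 @0x2C[1] → 0x46007  P=1,RW=1,US=1,PS=0
  L1 @0x46[12] → 0x48007  P=1,RW=1,US=1,PS=0
  L2 @0x48[3] → 0x76000  P=0,RW=0,US=0,PS=0
  ✗ PAGE_NOT_PRESENT  [3 reads]

Access #3 fault: PROTECTION_VIOLATION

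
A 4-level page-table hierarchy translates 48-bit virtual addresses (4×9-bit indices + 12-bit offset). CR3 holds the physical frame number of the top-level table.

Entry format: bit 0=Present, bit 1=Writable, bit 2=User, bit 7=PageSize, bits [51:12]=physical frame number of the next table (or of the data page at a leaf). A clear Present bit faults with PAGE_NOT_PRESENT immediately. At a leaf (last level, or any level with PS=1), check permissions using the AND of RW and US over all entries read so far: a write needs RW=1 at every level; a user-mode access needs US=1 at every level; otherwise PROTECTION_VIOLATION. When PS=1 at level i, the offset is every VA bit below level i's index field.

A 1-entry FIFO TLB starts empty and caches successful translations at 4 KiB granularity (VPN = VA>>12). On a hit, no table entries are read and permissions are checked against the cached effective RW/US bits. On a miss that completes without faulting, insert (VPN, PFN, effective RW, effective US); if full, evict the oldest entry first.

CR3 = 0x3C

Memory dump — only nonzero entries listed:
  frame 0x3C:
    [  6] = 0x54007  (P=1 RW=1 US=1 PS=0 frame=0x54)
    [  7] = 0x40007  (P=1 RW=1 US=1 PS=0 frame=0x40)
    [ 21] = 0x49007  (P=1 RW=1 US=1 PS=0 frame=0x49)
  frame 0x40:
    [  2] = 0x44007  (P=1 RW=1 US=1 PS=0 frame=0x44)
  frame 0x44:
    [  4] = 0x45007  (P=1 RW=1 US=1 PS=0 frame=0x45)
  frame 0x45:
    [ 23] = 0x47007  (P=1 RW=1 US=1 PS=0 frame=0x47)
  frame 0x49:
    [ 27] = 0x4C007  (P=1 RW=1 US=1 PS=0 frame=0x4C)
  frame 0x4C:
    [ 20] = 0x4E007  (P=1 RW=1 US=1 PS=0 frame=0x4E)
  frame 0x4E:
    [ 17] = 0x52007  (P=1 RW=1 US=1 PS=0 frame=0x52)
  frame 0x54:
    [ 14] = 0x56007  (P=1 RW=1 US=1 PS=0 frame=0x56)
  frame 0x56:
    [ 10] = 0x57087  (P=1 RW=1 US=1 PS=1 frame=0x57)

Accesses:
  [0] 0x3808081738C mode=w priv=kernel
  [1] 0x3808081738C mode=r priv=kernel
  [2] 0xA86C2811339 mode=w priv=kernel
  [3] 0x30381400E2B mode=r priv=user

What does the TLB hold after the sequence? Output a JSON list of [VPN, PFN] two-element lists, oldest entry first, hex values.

Walk each access:
#0 VA=0x3808081738C (w,kernel):
  [0] read 0x3C idx=7: raw=0x40007 flags P=1 W=1 U=1 S=0
  [1] read 0x40 idx=2: raw=0x44007 flags P=1 W=1 U=1 S=0
  [2] read 0x44 idx=4: raw=0x45007 flags P=1 W=1 U=1 S=0
  [3] read 0x45 idx=23: raw=0x47007 flags P=1 W=1 U=1 S=0
  ✓ 0x4738C  — 4 lookups
#1 VA=0x3808081738C (r,kernel):
  TLB hit vpn=0x38080817 → PA=0x4738C
#2 VA=0xA86C2811339 (w,kernel):
  [0] read 0x3C idx=21: raw=0x49007 flags P=1 W=1 U=1 S=0
  [1] read 0x49 idx=27: raw=0x4C007 flags P=1 W=1 U=1 S=0
  [2] read 0x4C idx=20: raw=0x4E007 flags P=1 W=1 U=1 S=0
  [3] read 0x4E idx=17: raw=0x52007 flags P=1 W=1 U=1 S=0
  ✓ 0x52339  — 4 lookups
#3 VA=0x30381400E2B (r,user):
  [0] read 0x3C idx=6: raw=0x54007 flags P=1 W=1 U=1 S=0
  [1] read 0x54 idx=14: raw=0x56007 flags P=1 W=1 U=1 S=0
  [2] read 0x56 idx=10: raw=0x57087 flags P=1 W=1 U=1 S=1
  ✓ 0x57E2B (huge @L2)  — 3 lookups

TLB: [["0x30381400", "0x57"]]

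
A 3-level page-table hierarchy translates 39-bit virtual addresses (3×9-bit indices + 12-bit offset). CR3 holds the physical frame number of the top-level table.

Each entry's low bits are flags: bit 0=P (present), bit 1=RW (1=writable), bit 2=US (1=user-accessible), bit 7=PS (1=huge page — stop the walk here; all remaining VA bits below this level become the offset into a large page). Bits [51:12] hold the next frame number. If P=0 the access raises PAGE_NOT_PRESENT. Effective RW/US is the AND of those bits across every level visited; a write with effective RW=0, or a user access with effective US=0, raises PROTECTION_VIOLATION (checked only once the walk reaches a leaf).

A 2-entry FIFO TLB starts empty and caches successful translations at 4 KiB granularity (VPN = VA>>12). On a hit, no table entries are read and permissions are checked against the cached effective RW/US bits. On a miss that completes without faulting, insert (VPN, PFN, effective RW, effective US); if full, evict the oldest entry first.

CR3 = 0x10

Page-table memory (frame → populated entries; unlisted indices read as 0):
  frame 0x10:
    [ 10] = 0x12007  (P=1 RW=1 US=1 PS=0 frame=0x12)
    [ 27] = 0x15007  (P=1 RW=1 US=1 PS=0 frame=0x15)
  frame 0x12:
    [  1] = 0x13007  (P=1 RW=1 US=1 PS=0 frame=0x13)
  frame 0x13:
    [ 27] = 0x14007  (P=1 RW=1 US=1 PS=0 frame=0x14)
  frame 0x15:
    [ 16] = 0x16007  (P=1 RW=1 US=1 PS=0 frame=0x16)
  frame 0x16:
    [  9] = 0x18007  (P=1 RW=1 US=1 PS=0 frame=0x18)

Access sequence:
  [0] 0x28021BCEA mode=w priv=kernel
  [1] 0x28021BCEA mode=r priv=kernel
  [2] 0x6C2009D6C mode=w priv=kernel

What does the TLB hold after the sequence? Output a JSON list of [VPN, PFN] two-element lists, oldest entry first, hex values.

Walk each access:
#0 VA=0x28021BCEA (w,kernel):
  lvl0: tbl 0x10, slot 10 ⇒ 0x12007 (P1/RW1/US1/PS0)
  lvl1: tbl 0x12, slot 1 ⇒ 0x13007 (P1/RW1/US1/PS0)
  lvl2: tbl 0x13, slot 27 ⇒ 0x14007 (P1/RW1/US1/PS0)
  ⇒ phys 0x14CEA  [3 reads]
#1 VA=0x28021BCEA (r,kernel):
  TLB hit vpn=0x28021B → PA=0x14CEA
#2 VA=0x6C2009D6C (w,kernel):
  lvl0: tbl 0x10, slot 27 ⇒ 0x15007 (P1/RW1/US1/PS0)
  lvl1: tbl 0x15, slot 16 ⇒ 0x16007 (P1/RW1/US1/PS0)
  lvl2: tbl 0x16, slot 9 ⇒ 0x18007 (P1/RW1/US1/PS0)
  ⇒ phys 0x18D6C  [3 reads]

TLB: [["0x28021B", "0x14"], ["0x6C2009", "0x18"]]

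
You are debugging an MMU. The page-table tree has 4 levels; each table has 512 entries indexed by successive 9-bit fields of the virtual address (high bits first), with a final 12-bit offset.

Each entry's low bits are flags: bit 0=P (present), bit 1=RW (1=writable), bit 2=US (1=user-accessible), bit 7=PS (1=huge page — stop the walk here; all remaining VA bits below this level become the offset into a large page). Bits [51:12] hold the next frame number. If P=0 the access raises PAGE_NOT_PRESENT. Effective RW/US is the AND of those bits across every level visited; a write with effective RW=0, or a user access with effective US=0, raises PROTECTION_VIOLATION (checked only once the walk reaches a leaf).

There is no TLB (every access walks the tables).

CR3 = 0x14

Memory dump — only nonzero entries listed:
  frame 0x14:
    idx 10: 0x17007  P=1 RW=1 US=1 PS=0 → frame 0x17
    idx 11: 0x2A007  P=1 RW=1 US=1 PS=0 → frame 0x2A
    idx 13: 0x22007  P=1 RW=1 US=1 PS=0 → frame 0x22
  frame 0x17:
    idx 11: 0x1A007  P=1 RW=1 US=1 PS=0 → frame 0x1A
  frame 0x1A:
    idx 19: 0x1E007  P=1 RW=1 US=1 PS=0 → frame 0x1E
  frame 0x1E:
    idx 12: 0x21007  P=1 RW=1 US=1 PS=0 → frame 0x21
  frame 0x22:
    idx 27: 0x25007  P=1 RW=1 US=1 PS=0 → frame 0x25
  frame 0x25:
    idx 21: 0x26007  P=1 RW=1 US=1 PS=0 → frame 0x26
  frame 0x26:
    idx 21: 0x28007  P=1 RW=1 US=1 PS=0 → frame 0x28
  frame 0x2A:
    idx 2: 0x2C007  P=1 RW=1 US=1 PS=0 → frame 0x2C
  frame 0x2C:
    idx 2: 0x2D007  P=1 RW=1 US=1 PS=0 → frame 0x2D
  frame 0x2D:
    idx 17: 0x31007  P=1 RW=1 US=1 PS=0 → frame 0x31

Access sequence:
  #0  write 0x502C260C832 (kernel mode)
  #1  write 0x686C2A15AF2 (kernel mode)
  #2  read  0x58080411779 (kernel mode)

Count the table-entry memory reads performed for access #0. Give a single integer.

Trace:
#0 VA=0x502C260C832 (w,kernel):
  L0 @0x14[10] → 0x17007  P=1,RW=1,US=1,PS=0
  L1 @0x17[11] → 0x1A007  P=1,RW=1,US=1,PS=0
  L2 @0x1A[19] → 0x1E007  P=1,RW=1,US=1,PS=0
  L3 @0x1E[12] → 0x21007  P=1,RW=1,US=1,PS=0
  ⇒ phys 0x21832  [4 reads]
#1 VA=0x686C2A15AF2 (w,kernel):
  L0 @0x14[13] → 0x22007  P=1,RW=1,US=1,PS=0
  L1 @0x22[27] → 0x25007  P=1,RW=1,US=1,PS=0
  L2 @0x25[21] → 0x26007  P=1,RW=1,US=1,PS=0
  L3 @0x26[21] → 0x28007  P=1,RW=1,US=1,PS=0
  ⇒ phys 0x28AF2  [4 reads]
#2 VA=0x58080411779 (r,kernel):
  L0 @0x14[11] → 0x2A007  P=1,RW=1,US=1,PS=0
  L1 @0x2A[2] → 0x2C007  P=1,RW=1,US=1,PS=0
  L2 @0x2C[2] → 0x2D007  P=1,RW=1,US=1,PS=0
  L3 @0x2D[17] → 0x31007  P=1,RW=1,US=1,PS=0
  ⇒ phys 0x31779  [4 reads]

Entries read for #0: 4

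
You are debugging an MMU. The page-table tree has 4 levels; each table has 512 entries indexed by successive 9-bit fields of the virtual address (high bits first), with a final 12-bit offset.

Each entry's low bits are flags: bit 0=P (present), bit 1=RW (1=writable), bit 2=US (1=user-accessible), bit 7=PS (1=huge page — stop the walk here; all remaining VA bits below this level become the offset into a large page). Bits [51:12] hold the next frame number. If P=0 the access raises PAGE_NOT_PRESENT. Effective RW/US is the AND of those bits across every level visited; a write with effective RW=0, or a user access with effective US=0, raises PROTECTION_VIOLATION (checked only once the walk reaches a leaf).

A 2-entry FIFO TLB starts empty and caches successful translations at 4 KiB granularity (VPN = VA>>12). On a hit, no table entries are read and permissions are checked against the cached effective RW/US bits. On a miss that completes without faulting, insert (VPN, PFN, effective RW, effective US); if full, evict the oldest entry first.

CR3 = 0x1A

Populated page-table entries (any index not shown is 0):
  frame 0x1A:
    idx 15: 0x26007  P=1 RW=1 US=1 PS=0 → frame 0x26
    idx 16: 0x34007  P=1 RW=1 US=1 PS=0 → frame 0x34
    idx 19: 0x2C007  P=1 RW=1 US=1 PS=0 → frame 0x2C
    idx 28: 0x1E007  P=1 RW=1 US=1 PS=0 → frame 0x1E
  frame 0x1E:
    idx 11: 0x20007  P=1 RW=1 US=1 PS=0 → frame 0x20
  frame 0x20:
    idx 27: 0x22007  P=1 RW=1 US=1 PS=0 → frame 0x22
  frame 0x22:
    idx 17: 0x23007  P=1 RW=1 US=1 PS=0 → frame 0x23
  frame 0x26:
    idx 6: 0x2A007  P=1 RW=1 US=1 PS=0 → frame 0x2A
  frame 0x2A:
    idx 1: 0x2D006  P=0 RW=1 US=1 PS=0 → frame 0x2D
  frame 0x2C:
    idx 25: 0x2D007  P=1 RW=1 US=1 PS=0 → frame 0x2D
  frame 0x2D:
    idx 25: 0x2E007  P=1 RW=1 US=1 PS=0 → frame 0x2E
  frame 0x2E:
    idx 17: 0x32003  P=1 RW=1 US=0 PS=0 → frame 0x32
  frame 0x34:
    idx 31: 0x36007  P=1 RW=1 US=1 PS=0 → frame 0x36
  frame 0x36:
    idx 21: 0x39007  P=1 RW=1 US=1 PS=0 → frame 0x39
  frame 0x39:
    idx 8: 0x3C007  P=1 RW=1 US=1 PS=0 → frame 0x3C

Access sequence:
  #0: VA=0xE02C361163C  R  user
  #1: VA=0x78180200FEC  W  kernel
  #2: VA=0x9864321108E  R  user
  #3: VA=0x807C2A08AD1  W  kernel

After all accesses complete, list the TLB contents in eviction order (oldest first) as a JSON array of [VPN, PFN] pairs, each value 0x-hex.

Trace:
#0 VA=0xE02C361163C (r,user):
  lvl0: tbl 0x1A, slot 28 ⇒ 0x1E007 (P1/RW1/US1/PS0)
  lvl1: tbl 0x1E, slot 11 ⇒ 0x20007 (P1/RW1/US1/PS0)
  lvl2: tbl 0x20, slot 27 ⇒ 0x22007 (P1/RW1/US1/PS0)
  lvl3: tbl 0x22, slot 17 ⇒ 0x23007 (P1/RW1/US1/PS0)
  ✓ 0x2363C  — 4 lookups
#1 VA=0x78180200FEC (w,kernel):
  lvl0: tbl 0x1A, slot 15 ⇒ 0x26007 (P1/RW1/US1/PS0)
  lvl1: tbl 0x26, slot 6 ⇒ 0x2A007 (P1/RW1/US1/PS0)
  lvl2: tbl 0x2A, slot 1 ⇒ 0x2D006 (P0/RW1/US1/PS0)
  ✗ PAGE_NOT_PRESENT  [3 reads]
#2 VA=0x9864321108E (r,user):
  lvl0: tbl 0x1A, slot 19 ⇒ 0x2C007 (P1/RW1/US1/PS0)
  lvl1: tbl 0x2C, slot 25 ⇒ 0x2D007 (P1/RW1/US1/PS0)
  lvl2: tbl 0x2D, slot 25 ⇒ 0x2E007 (P1/RW1/US1/PS0)
  lvl3: tbl 0x2E, slot 17 ⇒ 0x32003 (P1/RW1/US0/PS0)
  ✗ PROTECTION_VIOLATION  [4 reads]
#3 VA=0x807C2A08AD1 (w,kernel):
  lvl0: tbl 0x1A, slot 16 ⇒ 0x34007 (P1/RW1/US1/PS0)
  lvl1: tbl 0x34, slot 31 ⇒ 0x36007 (P1/RW1/US1/PS0)
  lvl2: tbl 0x36, slot 21 ⇒ 0x39007 (P1/RW1/US1/PS0)
  lvl3: tbl 0x39, slot 8 ⇒ 0x3C007 (P1/RW1/US1/PS0)
  ✓ 0x3CAD1  — 4 lookups

TLB: [["0xE02C3611", "0x23"], ["0x807C2A08", "0x3C"]]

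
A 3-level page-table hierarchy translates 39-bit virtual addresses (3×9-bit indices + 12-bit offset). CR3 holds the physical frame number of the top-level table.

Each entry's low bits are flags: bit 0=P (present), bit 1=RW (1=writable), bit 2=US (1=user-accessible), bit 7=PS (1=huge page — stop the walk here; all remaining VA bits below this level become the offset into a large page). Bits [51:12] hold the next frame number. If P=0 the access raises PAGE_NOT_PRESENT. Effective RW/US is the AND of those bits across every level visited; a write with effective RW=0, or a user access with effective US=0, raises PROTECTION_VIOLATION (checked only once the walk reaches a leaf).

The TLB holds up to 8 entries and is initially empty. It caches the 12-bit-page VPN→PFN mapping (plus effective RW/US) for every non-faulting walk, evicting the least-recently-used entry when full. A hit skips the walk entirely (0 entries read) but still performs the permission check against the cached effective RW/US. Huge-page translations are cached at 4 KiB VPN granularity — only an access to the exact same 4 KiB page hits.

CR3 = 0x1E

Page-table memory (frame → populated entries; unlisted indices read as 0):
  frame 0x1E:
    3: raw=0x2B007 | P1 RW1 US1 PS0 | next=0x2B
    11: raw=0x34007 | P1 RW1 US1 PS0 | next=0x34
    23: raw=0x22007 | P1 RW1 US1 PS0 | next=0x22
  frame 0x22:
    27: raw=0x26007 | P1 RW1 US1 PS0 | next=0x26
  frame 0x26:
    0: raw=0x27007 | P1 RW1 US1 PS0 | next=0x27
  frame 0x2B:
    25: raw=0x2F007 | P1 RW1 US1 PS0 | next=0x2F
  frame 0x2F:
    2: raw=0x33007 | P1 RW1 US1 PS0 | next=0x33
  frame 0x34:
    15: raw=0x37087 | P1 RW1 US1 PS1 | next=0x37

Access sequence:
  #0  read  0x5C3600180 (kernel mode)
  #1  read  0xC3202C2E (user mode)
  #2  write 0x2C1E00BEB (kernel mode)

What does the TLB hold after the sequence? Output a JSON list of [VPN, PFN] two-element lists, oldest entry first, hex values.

Trace:
#0 VA=0x5C3600180 (r,kernel):
  lvl0: tbl 0x1E, slot 23 ⇒ 0x22007 (P1/RW1/US1/PS0)
  lvl1: tbl 0x22, slot 27 ⇒ 0x26007 (P1/RW1/US1/PS0)
  lvl2: tbl 0x26, slot 0 ⇒ 0x27007 (P1/RW1/US1/PS0)
  ✓ 0x27180  — 3 lookups
#1 VA=0xC3202C2E (r,user):
  lvl0: tbl 0x1E, slot 3 ⇒ 0x2B007 (P1/RW1/US1/PS0)
  lvl1: tbl 0x2B, slot 25 ⇒ 0x2F007 (P1/RW1/US1/PS0)
  lvl2: tbl 0x2F, slot 2 ⇒ 0x33007 (P1/RW1/US1/PS0)
  ✓ 0x33C2E  — 3 lookups
#2 VA=0x2C1E00BEB (w,kernel):
  lvl0: tbl 0x1E, slot 11 ⇒ 0x34007 (P1/RW1/US1/PS0)
  lvl1: tbl 0x34, slot 15 ⇒ 0x37087 (P1/RW1/US1/PS1)
  ✓ 0x37BEB (huge @L1)  — 2 lookups

TLB: [["0x5C3600", "0x27"], ["0xC3202", "0x33"], ["0x2C1E00", "0x37"]]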